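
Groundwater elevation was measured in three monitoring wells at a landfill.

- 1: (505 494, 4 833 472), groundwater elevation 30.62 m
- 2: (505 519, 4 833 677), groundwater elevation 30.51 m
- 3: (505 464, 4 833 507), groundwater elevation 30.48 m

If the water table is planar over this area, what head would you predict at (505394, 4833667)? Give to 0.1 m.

Differences from 1: to 2 (Δx, Δy, Δh) = (25, 205, -0.11); to 3 = (-30, 35, -0.14).
Determinant of the coordinate differences = 25·35 − (-30)·205 = 7025.
∂h/∂x = [(-0.11)·35 − (-0.14)·205] / 7025 = +0.003537
∂h/∂y = [25·(-0.14) − (-30)·(-0.11)] / 7025 = -0.0009680
h(505394, 4833667) = 30.62 + (+0.003537)·(-100) + (-0.0009680)·(195) = 30.62 -0.354 -0.189 = 30.078 m.

30.1 m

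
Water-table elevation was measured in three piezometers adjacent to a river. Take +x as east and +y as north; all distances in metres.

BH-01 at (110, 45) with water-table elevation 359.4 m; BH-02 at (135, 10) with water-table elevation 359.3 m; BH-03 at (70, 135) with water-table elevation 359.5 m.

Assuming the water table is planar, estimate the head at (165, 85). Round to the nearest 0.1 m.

359.0 m

With h = a·x + b·y + c and BH-01 as origin, the differences give:
  25·a + (-35)·b = -0.1
  (-40)·a + 90·b = +0.1
Eliminate b (×90 and ×(-35), subtract): 850·a = -5.50 → a = ∂h/∂x = -0.006471
Back-substitute: b = ∂h/∂y = -0.001765.
h(165, 85) = 359.4 + (-0.006471)·(55) + (-0.001765)·(40) = 359.4 -0.356 -0.071 = 358.974 m.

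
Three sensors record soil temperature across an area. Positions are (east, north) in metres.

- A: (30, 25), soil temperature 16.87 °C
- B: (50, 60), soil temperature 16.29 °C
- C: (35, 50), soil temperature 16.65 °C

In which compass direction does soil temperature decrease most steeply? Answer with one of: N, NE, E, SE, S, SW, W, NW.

Differences from A: to B (Δx, Δy, Δh) = (20, 35, -0.58); to C = (5, 25, -0.22).
Determinant of the coordinate differences = 20·25 − 5·35 = 325.
∂T/∂x = [(-0.58)·25 − (-0.22)·35] / 325 = -0.02092
∂T/∂y = [20·(-0.22) − 5·(-0.58)] / 325 = -0.004615
Steepest decrease is along −∇f = (+0.02092 E, +0.004615 N) → east.

E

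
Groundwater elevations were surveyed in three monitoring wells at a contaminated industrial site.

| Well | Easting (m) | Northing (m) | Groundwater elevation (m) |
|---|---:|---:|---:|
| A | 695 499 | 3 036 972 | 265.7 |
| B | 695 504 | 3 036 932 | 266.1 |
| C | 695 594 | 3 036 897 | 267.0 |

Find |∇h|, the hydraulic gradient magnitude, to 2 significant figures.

Differences from A: to B (Δx, Δy, Δh) = (5, -40, +0.4); to C = (95, -75, +1.3).
Determinant of the coordinate differences = 5·(-75) − 95·(-40) = 3425.
∂h/∂x = [(+0.4)·(-75) − (+1.3)·(-40)] / 3425 = +0.006423
∂h/∂y = [5·(+1.3) − 95·(+0.4)] / 3425 = -0.009197
|∇h| = √(0.006423² + -0.009197²) = 0.01122

0.011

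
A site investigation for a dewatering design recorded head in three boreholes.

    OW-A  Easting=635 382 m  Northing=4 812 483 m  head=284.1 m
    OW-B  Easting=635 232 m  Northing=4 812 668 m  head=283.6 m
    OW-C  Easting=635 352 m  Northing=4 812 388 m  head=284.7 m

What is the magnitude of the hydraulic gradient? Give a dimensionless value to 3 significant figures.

0.00620

Three-point gradient (reference OW-A): Δ to OW-B = (-150, 185, -0.5), Δ to OW-C = (-30, -95, +0.6).
∂h/∂x = -0.003207, ∂h/∂y = -0.005303 (det = 19800).
|∇h| = √(-0.003207² + -0.005303²) = 0.006197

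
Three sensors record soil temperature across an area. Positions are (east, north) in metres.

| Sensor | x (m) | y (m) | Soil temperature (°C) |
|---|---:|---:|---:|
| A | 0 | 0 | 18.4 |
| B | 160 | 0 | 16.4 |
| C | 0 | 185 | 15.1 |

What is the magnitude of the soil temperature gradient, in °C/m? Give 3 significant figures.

0.0218 °C/m

∂T/∂x = (16.4 − 18.4) / (160 − 0) = -0.01250
∂T/∂y = (15.1 − 18.4) / (185 − 0) = -0.01784
|∇f| = √(-0.01250² + -0.01784²) = 0.02178 °C/m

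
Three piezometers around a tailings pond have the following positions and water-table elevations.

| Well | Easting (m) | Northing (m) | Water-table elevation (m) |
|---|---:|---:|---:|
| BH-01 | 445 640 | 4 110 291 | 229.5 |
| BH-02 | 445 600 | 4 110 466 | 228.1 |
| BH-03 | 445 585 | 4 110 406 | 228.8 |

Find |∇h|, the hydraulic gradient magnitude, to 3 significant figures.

0.0124

Three-point gradient (reference BH-01): Δ to BH-02 = (-40, 175, -1.4), Δ to BH-03 = (-55, 115, -0.7).
∂h/∂x = -0.007662, ∂h/∂y = -0.009751 (det = 5025).
|∇h| = √(-0.007662² + -0.009751²) = 0.0124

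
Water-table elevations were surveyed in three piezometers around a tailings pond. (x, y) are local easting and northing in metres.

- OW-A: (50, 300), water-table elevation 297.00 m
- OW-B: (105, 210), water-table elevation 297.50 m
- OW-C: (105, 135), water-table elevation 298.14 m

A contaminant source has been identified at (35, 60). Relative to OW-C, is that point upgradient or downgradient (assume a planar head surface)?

upgradient

With h = a·x + b·y + c and OW-A as origin, the differences give:
  55·a + (-90)·b = +0.50
  55·a + (-165)·b = +1.14
Eliminate b (×(-165) and ×(-90), subtract): -4125·a = 20.100 → a = ∂h/∂x = -0.004873
Back-substitute: b = ∂h/∂y = -0.008533.
Head at (35, 60) = 297.00 + (-0.004873)·(-15) + (-0.008533)·(-240) = 299.12 m.
That is higher than the 298.14 m at OW-C, so the point is upgradient.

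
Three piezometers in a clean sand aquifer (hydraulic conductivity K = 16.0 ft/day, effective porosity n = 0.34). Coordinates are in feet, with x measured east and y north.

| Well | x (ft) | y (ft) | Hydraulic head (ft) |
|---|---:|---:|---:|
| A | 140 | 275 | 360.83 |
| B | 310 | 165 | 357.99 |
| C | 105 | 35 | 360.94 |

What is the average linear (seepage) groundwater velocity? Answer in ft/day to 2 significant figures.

0.74 ft/day

With h = a·x + b·y + c and A as origin, the differences give:
  170·a + (-110)·b = -2.84
  (-35)·a + (-240)·b = +0.11
Eliminate b (×(-240) and ×(-110), subtract): -44650·a = 693.700 → a = ∂h/∂x = -0.01554
Back-substitute: b = ∂h/∂y = +0.001807.
|∇h| = √(-0.01554² + 0.001807²) = 0.01564
Seepage velocity v = K·i/n = 16.0 × 0.01564 / 0.34 = 0.736 ft/day.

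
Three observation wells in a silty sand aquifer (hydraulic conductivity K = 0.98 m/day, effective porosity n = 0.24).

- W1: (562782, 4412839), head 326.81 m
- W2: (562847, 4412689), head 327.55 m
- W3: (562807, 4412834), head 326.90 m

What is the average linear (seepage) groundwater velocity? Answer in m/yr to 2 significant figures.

7.0 m/yr

Differences from W1: to W2 (Δx, Δy, Δh) = (65, -150, +0.74); to W3 = (25, -5, +0.09).
Determinant of the coordinate differences = 65·(-5) − 25·(-150) = 3425.
∂h/∂x = [(+0.74)·(-5) − (+0.09)·(-150)] / 3425 = +0.002861
∂h/∂y = [65·(+0.09) − 25·(+0.74)] / 3425 = -0.003693
|∇h| = √(0.002861² + -0.003693²) = 0.004672
Seepage velocity v = K·i/n = 0.98 × 0.004672 / 0.24 = 0.01908 m/day = 6.969 m/yr.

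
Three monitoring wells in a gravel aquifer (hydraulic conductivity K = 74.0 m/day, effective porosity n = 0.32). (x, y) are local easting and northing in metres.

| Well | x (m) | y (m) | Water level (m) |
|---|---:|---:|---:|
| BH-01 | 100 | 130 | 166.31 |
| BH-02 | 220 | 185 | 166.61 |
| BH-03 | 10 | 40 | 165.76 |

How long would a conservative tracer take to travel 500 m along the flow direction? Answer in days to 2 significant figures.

Three-point gradient (reference BH-01): Δ to BH-02 = (120, 55, +0.30), Δ to BH-03 = (-90, -90, -0.55).
∂h/∂x = -0.0005556, ∂h/∂y = +0.006667 (det = -5850).
|∇h| = √(-0.0005556² + 0.006667²) = 0.00669
Seepage velocity v = K·i/n = 74.0 × 0.00669 / 0.32 = 1.547 m/day.
t = 500 / 1.547 = 323.2 days.

320 days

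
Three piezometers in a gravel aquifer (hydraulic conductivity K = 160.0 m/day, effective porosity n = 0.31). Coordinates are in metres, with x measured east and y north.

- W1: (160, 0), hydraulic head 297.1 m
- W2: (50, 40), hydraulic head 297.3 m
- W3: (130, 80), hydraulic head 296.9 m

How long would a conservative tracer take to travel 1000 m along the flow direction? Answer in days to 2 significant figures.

400 days

Differences from W1: to W2 (Δx, Δy, Δh) = (-110, 40, +0.2); to W3 = (-30, 80, -0.2).
Solve a·Δx + b·Δy = Δh: det = (-110)·80 − (-30)·40 = -7600.
∂h/∂x = [(+0.2)·80 − (-0.2)·40] / -7600 = -0.003158
∂h/∂y = [(-110)·(-0.2) − (-30)·(+0.2)] / -7600 = -0.003684
|∇h| = √(-0.003158² + -0.003684²) = 0.004852
Seepage velocity v = K·i/n = 160.0 × 0.004852 / 0.31 = 2.504 m/day.
t = 1000 / 2.504 = 399.4 days.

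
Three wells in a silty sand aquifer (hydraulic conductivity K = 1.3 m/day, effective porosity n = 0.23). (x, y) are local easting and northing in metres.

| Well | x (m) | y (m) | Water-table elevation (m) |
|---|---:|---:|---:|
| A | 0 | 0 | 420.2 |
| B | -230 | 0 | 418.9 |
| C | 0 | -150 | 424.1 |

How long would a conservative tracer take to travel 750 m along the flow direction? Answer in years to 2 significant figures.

14 years

∂h/∂x = (418.9 − 420.2) / (-230 − 0) = +0.005652
∂h/∂y = (424.1 − 420.2) / (-150 − 0) = -0.02600
|∇h| = √(0.005652² + -0.02600²) = 0.02661
Seepage velocity v = K·i/n = 1.3 × 0.02661 / 0.23 = 0.1504 m/day.
t = 750 / 0.1504 = 4987 days = 13.7 years.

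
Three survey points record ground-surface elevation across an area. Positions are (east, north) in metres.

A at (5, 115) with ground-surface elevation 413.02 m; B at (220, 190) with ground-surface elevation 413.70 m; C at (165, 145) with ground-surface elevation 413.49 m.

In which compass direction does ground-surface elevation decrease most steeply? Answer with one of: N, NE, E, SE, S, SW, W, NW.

Taking A as reference: B−A = (215, 75, +0.68); C−A = (160, 30, +0.47).
Determinant of the coordinate differences = 215·30 − 160·75 = -5550.
∂z/∂x = [(+0.68)·30 − (+0.47)·75] / -5550 = +0.002676
∂z/∂y = [215·(+0.47) − 160·(+0.68)] / -5550 = +0.001396
Steepest decrease is along −∇f = (-0.002676 E, -0.001396 N) → southwest.

SW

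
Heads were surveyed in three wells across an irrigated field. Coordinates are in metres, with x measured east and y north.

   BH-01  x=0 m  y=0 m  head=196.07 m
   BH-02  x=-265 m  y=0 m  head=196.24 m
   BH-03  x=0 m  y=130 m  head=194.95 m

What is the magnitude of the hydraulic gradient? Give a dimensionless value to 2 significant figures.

∂h/∂x = (196.24 − 196.07) / (-265 − 0) = -0.0006415
∂h/∂y = (194.95 − 196.07) / (130 − 0) = -0.008615
|∇h| = √(-0.0006415² + -0.008615²) = 0.008639

0.0086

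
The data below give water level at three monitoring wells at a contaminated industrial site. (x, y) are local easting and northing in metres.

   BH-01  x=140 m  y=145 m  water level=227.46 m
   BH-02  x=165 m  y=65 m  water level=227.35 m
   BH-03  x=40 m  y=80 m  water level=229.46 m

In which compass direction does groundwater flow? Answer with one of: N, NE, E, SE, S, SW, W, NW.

E

With h = a·x + b·y + c and BH-01 as origin, the differences give:
  25·a + (-80)·b = -0.11
  (-100)·a + (-65)·b = +2.00
Eliminate b (×(-65) and ×(-80), subtract): -9625·a = 167.150 → a = ∂h/∂x = -0.01737
Back-substitute: b = ∂h/∂y = -0.004052.
Flow = −∇h = (+0.01737 east, +0.004052 north), which points east.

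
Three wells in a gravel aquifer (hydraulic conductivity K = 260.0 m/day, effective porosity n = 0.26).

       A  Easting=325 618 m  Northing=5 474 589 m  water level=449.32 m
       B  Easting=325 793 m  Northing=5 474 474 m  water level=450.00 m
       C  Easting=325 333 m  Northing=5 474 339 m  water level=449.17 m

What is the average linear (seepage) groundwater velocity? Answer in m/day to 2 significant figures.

3.3 m/day

Taking A as reference: B−A = (175, -115, +0.68); C−A = (-285, -250, -0.15).
Determinant of the coordinate differences = 175·(-250) − (-285)·(-115) = -76525.
∂h/∂x = [(+0.68)·(-250) − (-0.15)·(-115)] / -76525 = +0.002447
∂h/∂y = [175·(-0.15) − (-285)·(+0.68)] / -76525 = -0.002189
|∇h| = √(0.002447² + -0.002189²) = 0.003283
Seepage velocity v = K·i/n = 260.0 × 0.003283 / 0.26 = 3.283 m/day.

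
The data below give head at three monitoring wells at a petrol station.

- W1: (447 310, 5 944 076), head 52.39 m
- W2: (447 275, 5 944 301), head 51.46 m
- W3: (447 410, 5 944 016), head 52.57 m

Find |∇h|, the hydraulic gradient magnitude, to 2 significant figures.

Differences from W1: to W2 (Δx, Δy, Δh) = (-35, 225, -0.93); to W3 = (100, -60, +0.18).
Determinant of the coordinate differences = (-35)·(-60) − 100·225 = -20400.
∂h/∂x = [(-0.93)·(-60) − (+0.18)·225] / -20400 = -0.0007500
∂h/∂y = [(-35)·(+0.18) − 100·(-0.93)] / -20400 = -0.004250
|∇h| = √(-0.0007500² + -0.004250²) = 0.004316

0.0043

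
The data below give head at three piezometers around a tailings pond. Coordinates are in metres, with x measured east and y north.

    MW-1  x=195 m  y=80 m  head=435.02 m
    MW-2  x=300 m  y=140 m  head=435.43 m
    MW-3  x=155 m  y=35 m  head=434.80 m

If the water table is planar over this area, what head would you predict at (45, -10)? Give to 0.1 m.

434.4 m

Differences from MW-1: to MW-2 (Δx, Δy, Δh) = (105, 60, +0.41); to MW-3 = (-40, -45, -0.22).
Solve a·Δx + b·Δy = Δh: det = 105·(-45) − (-40)·60 = -2325.
∂h/∂x = [(+0.41)·(-45) − (-0.22)·60] / -2325 = +0.002258
∂h/∂y = [105·(-0.22) − (-40)·(+0.41)] / -2325 = +0.002882
h(45, -10) = 435.02 + (+0.002258)·(-150) + (+0.002882)·(-90) = 435.02 -0.339 -0.259 = 434.422 m.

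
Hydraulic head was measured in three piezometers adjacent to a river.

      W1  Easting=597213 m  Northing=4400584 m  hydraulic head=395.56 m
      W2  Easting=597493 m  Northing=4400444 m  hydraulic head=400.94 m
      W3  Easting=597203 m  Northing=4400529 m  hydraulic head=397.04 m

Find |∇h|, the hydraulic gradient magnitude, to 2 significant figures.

0.028

Differences from W1: to W2 (Δx, Δy, Δh) = (280, -140, +5.38); to W3 = (-10, -55, +1.48).
Determinant of the coordinate differences = 280·(-55) − (-10)·(-140) = -16800.
∂h/∂x = [(+5.38)·(-55) − (+1.48)·(-140)] / -16800 = +0.005280
∂h/∂y = [280·(+1.48) − (-10)·(+5.38)] / -16800 = -0.02787
|∇h| = √(0.005280² + -0.02787²) = 0.02837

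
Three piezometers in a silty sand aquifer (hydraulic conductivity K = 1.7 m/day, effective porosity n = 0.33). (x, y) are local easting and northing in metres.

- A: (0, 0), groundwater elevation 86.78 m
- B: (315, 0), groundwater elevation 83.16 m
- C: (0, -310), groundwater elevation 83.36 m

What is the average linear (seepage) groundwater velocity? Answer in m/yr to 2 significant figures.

30 m/yr

∂h/∂x = (83.16 − 86.78) / (315 − 0) = -0.01149
∂h/∂y = (83.36 − 86.78) / (-310 − 0) = +0.01103
|∇h| = √(-0.01149² + 0.01103²) = 0.01593
Seepage velocity v = K·i/n = 1.7 × 0.01593 / 0.33 = 0.08206 m/day = 29.97 m/yr.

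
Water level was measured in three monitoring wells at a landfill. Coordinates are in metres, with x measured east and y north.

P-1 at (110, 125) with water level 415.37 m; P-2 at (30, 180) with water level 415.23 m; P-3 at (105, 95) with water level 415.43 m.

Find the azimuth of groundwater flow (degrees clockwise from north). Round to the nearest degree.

Taking P-1 as reference: P-2−P-1 = (-80, 55, -0.14); P-3−P-1 = (-5, -30, +0.06).
Solve a·Δx + b·Δy = Δh: det = (-80)·(-30) − (-5)·55 = 2675.
∂h/∂x = [(-0.14)·(-30) − (+0.06)·55] / 2675 = +0.0003364
∂h/∂y = [(-80)·(+0.06) − (-5)·(-0.14)] / 2675 = -0.002056
Flow direction (−∇h) has components (-0.0003364 E, +0.002056 N).
Azimuth = atan2(E, N) = atan2(-0.0003364, +0.002056) = 350.7° ≈ 351°.

351°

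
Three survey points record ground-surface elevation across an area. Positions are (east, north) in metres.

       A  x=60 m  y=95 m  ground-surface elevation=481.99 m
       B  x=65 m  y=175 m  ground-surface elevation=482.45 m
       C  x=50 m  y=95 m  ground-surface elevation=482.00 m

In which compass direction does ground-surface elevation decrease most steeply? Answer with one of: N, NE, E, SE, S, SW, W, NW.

S

Taking A as reference: B−A = (5, 80, +0.46); C−A = (-10, 0, +0.01).
Determinant of the coordinate differences = 5·0 − (-10)·80 = 800.
∂z/∂x = [(+0.46)·0 − (+0.01)·80] / 800 = -0.0010000
∂z/∂y = [5·(+0.01) − (-10)·(+0.46)] / 800 = +0.005812
Steepest decrease is along −∇f = (+0.0010000 E, -0.005812 N) → south.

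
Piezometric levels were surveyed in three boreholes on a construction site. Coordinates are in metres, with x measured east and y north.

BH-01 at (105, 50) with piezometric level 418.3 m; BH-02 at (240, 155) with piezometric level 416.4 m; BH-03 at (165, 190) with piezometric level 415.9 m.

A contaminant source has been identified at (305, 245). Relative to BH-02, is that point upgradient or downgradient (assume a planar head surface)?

downgradient

With h = a·x + b·y + c and BH-01 as origin, the differences give:
  135·a + 105·b = -1.9
  60·a + 140·b = -2.4
Eliminate b (×140 and ×105, subtract): 12600·a = -14.00 → a = ∂h/∂x = -0.001111
Back-substitute: b = ∂h/∂y = -0.01667.
Head at (305, 245) = 418.3 + (-0.001111)·(200) + (-0.01667)·(195) = 414.83 m.
That is lower than the 416.4 m at BH-02, so the point is downgradient.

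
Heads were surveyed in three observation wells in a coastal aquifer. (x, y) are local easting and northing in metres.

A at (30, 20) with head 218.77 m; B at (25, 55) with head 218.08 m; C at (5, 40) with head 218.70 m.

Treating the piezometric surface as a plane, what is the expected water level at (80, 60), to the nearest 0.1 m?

217.2 m

With h = a·x + b·y + c and A as origin, the differences give:
  (-5)·a + 35·b = -0.69
  (-25)·a + 20·b = -0.07
Eliminate b (×20 and ×35, subtract): 775·a = -11.350 → a = ∂h/∂x = -0.01465
Back-substitute: b = ∂h/∂y = -0.02181.
h(80, 60) = 218.77 + (-0.01465)·(50) + (-0.02181)·(40) = 218.77 -0.732 -0.872 = 217.165 m.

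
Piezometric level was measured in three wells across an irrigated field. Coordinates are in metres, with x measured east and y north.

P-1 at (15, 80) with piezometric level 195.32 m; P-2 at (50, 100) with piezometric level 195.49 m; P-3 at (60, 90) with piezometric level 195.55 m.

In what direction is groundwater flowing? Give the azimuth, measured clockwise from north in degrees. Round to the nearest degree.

278°

Three-point gradient (reference P-1): Δ to P-2 = (35, 20, +0.17), Δ to P-3 = (45, 10, +0.23).
∂h/∂x = +0.005273, ∂h/∂y = -0.0007273 (det = -550).
Flow direction (−∇h) has components (-0.005273 E, +0.0007273 N).
Azimuth = atan2(E, N) = atan2(-0.005273, +0.0007273) = 277.9° ≈ 278°.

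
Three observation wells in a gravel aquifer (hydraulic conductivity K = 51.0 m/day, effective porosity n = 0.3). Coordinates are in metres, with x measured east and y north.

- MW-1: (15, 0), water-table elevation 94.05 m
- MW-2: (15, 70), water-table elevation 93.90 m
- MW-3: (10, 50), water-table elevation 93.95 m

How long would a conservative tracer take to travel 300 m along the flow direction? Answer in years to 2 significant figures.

1.9 years

Three-point gradient (reference MW-1): Δ to MW-2 = (0, 70, -0.15), Δ to MW-3 = (-5, 50, -0.10).
∂h/∂x = -0.001429, ∂h/∂y = -0.002143 (det = 350).
|∇h| = √(-0.001429² + -0.002143²) = 0.002576
Seepage velocity v = K·i/n = 51.0 × 0.002576 / 0.3 = 0.4379 m/day.
t = 300 / 0.4379 = 685.1 days = 1.88 years.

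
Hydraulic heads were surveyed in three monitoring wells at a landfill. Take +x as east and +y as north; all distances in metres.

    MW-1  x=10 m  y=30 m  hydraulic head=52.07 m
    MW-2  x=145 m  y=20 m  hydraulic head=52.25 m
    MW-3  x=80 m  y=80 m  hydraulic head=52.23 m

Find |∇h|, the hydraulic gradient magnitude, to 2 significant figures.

Differences from MW-1: to MW-2 (Δx, Δy, Δh) = (135, -10, +0.18); to MW-3 = (70, 50, +0.16).
Solve a·Δx + b·Δy = Δh: det = 135·50 − 70·(-10) = 7450.
∂h/∂x = [(+0.18)·50 − (+0.16)·(-10)] / 7450 = +0.001423
∂h/∂y = [135·(+0.16) − 70·(+0.18)] / 7450 = +0.001208
|∇h| = √(0.001423² + 0.001208²) = 0.001867

0.0019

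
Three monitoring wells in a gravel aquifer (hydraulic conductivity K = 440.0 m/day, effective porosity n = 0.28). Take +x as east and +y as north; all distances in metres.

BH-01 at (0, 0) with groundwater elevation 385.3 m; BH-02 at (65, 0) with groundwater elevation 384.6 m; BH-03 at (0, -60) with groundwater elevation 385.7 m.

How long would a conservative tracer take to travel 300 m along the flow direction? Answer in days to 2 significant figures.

15 days

∂h/∂x = (384.6 − 385.3) / (65 − 0) = -0.01077
∂h/∂y = (385.7 − 385.3) / (-60 − 0) = -0.006667
|∇h| = √(-0.01077² + -0.006667²) = 0.01267
Seepage velocity v = K·i/n = 440.0 × 0.01267 / 0.28 = 19.91 m/day.
t = 300 / 19.91 = 15.07 days.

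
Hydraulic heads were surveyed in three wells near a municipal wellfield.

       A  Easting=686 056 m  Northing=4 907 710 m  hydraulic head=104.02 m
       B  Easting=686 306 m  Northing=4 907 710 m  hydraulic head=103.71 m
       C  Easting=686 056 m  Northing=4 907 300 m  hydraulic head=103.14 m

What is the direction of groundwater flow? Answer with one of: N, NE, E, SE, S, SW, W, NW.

∂h/∂x = (103.71 − 104.02) / (686306 − 686056) = -0.001240
∂h/∂y = (103.14 − 104.02) / (4907300 − 4907710) = +0.002146
Flow = −∇h = (+0.001240 east, -0.002146 north), which points southeast.

SE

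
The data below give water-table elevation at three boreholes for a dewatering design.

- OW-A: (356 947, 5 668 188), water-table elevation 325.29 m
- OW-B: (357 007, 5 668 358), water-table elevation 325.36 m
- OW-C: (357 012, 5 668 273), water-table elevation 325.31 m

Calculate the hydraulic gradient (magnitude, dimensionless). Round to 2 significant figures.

Taking OW-A as reference: OW-B−OW-A = (60, 170, +0.07); OW-C−OW-A = (65, 85, +0.02).
Solve a·Δx + b·Δy = Δh: det = 60·85 − 65·170 = -5950.
∂h/∂x = [(+0.07)·85 − (+0.02)·170] / -5950 = -0.0004286
∂h/∂y = [60·(+0.02) − 65·(+0.07)] / -5950 = +0.0005630
|∇h| = √(-0.0004286² + 0.0005630²) = 0.0007076

0.00071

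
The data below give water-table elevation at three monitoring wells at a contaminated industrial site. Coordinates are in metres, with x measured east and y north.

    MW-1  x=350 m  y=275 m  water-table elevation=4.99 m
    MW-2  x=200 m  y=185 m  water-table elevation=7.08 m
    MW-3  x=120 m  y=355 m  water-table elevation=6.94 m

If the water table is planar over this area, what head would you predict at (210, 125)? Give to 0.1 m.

Three-point gradient (reference MW-1): Δ to MW-2 = (-150, -90, +2.09), Δ to MW-3 = (-230, 80, +1.95).
∂h/∂x = -0.01048, ∂h/∂y = -0.005755 (det = -32700).
h(210, 125) = 4.99 + (-0.01048)·(-140) + (-0.005755)·(-150) = 4.99 +1.467 +0.863 = 7.321 m.

7.3 m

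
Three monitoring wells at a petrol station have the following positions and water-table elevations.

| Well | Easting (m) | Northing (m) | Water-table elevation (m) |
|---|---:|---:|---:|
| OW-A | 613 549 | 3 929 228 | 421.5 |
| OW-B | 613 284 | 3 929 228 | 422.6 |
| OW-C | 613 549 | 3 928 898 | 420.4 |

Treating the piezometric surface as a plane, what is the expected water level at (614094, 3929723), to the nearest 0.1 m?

∂h/∂x = (422.6 − 421.5) / (613284 − 613549) = -0.004151
∂h/∂y = (420.4 − 421.5) / (3928898 − 3929228) = +0.003333
h(614094, 3929723) = 421.5 + (-0.004151)·(545) + (+0.003333)·(495) = 421.5 -2.262 +1.650 = 420.888 m.

420.9 m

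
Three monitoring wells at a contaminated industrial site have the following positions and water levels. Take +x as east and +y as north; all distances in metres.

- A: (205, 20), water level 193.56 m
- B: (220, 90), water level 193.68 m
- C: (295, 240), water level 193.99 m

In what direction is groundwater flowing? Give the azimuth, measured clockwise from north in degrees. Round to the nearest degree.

220°

Taking A as reference: B−A = (15, 70, +0.12); C−A = (90, 220, +0.43).
Solve a·Δx + b·Δy = Δh: det = 15·220 − 90·70 = -3000.
∂h/∂x = [(+0.12)·220 − (+0.43)·70] / -3000 = +0.001233
∂h/∂y = [15·(+0.43) − 90·(+0.12)] / -3000 = +0.001450
Flow direction (−∇h) has components (-0.001233 E, -0.001450 N).
Azimuth = atan2(E, N) = atan2(-0.001233, -0.001450) = 220.4° ≈ 220°.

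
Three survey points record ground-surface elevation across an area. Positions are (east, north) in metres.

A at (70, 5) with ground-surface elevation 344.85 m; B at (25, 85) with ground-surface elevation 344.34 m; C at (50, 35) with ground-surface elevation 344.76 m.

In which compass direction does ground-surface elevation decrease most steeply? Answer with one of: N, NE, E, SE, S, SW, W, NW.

With z = a·x + b·y + c and A as origin, the differences give:
  (-45)·a + 80·b = -0.51
  (-20)·a + 30·b = -0.09
Eliminate b (×30 and ×80, subtract): 250·a = -8.100 → a = ∂z/∂x = -0.03240
Back-substitute: b = ∂z/∂y = -0.02460.
Steepest decrease is along −∇f = (+0.03240 E, +0.02460 N) → northeast.

NE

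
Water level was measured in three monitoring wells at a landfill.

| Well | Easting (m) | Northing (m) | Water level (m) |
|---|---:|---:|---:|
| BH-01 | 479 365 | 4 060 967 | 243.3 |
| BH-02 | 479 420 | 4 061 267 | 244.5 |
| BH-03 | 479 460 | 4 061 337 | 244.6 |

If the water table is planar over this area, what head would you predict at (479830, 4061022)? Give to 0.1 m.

240.5 m

Three-point gradient (reference BH-01): Δ to BH-02 = (55, 300, +1.2), Δ to BH-03 = (95, 370, +1.3).
∂h/∂x = -0.006626, ∂h/∂y = +0.005215 (det = -8150).
h(479830, 4061022) = 243.3 + (-0.006626)·(465) + (+0.005215)·(55) = 243.3 -3.081 +0.287 = 240.506 m.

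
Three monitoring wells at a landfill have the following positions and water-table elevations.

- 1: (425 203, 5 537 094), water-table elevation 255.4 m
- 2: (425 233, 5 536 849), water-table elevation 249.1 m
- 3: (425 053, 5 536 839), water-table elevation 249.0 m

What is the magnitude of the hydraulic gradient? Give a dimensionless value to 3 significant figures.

0.0256

Differences from 1: to 2 (Δx, Δy, Δh) = (30, -245, -6.3); to 3 = (-150, -255, -6.4).
Determinant of the coordinate differences = 30·(-255) − (-150)·(-245) = -44400.
∂h/∂x = [(-6.3)·(-255) − (-6.4)·(-245)] / -44400 = -0.0008671
∂h/∂y = [30·(-6.4) − (-150)·(-6.3)] / -44400 = +0.02561
|∇h| = √(-0.0008671² + 0.02561²) = 0.02562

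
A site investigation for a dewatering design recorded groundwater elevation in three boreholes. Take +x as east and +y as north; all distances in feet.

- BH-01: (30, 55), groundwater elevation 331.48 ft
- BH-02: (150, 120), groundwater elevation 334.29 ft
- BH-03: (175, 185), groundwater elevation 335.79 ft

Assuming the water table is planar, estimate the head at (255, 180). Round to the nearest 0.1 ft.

336.8 ft

With h = a·x + b·y + c and BH-01 as origin, the differences give:
  120·a + 65·b = +2.81
  145·a + 130·b = +4.31
Eliminate b (×130 and ×65, subtract): 6175·a = 85.150 → a = ∂h/∂x = +0.01379
Back-substitute: b = ∂h/∂y = +0.01777.
h(255, 180) = 331.48 + (+0.01379)·(225) + (+0.01777)·(125) = 331.48 +3.103 +2.222 = 336.804 ft.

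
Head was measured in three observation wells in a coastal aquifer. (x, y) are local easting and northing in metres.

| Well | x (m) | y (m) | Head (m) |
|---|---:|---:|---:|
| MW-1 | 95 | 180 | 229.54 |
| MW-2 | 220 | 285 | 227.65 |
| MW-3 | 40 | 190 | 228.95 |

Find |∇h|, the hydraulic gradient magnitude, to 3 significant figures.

0.0260

Differences from MW-1: to MW-2 (Δx, Δy, Δh) = (125, 105, -1.89); to MW-3 = (-55, 10, -0.59).
Solve a·Δx + b·Δy = Δh: det = 125·10 − (-55)·105 = 7025.
∂h/∂x = [(-1.89)·10 − (-0.59)·105] / 7025 = +0.006128
∂h/∂y = [125·(-0.59) − (-55)·(-1.89)] / 7025 = -0.02530
|∇h| = √(0.006128² + -0.02530²) = 0.02603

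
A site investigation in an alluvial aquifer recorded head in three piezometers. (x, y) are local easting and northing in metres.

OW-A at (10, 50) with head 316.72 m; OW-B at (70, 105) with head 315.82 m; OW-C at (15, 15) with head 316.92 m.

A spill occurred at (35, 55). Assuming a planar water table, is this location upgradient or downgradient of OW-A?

downgradient

With h = a·x + b·y + c and OW-A as origin, the differences give:
  60·a + 55·b = -0.90
  5·a + (-35)·b = +0.20
Eliminate b (×(-35) and ×55, subtract): -2375·a = 20.500 → a = ∂h/∂x = -0.008632
Back-substitute: b = ∂h/∂y = -0.006947.
Head at (35, 55) = 316.72 + (-0.008632)·(25) + (-0.006947)·(5) = 316.47 m.
That is lower than the 316.72 m at OW-A, so the point is downgradient.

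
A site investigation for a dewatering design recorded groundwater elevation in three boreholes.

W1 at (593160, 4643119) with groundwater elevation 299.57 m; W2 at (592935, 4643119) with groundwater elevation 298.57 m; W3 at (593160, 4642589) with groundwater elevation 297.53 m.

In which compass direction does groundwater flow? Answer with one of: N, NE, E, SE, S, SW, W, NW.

SW

∂h/∂x = (298.57 − 299.57) / (592935 − 593160) = +0.004444
∂h/∂y = (297.53 − 299.57) / (4642589 − 4643119) = +0.003849
Flow = −∇h = (-0.004444 east, -0.003849 north), which points southwest.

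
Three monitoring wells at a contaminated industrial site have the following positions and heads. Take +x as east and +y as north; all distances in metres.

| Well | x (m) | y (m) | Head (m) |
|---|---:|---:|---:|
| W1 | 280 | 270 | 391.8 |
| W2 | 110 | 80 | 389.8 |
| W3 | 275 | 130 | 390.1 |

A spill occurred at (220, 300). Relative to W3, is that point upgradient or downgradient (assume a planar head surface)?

upgradient

With h = a·x + b·y + c and W1 as origin, the differences give:
  (-170)·a + (-190)·b = -2.0
  (-5)·a + (-140)·b = -1.7
Eliminate b (×(-140) and ×(-190), subtract): 22850·a = -43.00 → a = ∂h/∂x = -0.001882
Back-substitute: b = ∂h/∂y = +0.01221.
Head at (220, 300) = 391.8 + (-0.001882)·(-60) + (+0.01221)·(30) = 392.28 m.
That is higher than the 390.1 m at W3, so the point is upgradient.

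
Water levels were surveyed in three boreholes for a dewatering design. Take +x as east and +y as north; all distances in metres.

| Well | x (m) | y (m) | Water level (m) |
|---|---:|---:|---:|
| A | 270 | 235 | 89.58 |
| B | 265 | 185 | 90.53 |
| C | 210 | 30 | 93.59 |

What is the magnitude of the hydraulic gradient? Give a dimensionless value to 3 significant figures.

0.0189

Three-point gradient (reference A): Δ to B = (-5, -50, +0.95), Δ to C = (-60, -205, +4.01).
∂h/∂x = -0.002911, ∂h/∂y = -0.01871 (det = -1975).
|∇h| = √(-0.002911² + -0.01871²) = 0.01894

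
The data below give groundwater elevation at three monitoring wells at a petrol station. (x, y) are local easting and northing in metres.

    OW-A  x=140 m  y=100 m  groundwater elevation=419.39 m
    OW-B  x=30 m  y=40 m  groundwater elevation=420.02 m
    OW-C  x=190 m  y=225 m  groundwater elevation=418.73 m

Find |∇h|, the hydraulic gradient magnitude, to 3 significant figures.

0.00528

With h = a·x + b·y + c and OW-A as origin, the differences give:
  (-110)·a + (-60)·b = +0.63
  50·a + 125·b = -0.66
Eliminate b (×125 and ×(-60), subtract): -10750·a = 39.150 → a = ∂h/∂x = -0.003642
Back-substitute: b = ∂h/∂y = -0.003823.
|∇h| = √(-0.003642² + -0.003823²) = 0.00528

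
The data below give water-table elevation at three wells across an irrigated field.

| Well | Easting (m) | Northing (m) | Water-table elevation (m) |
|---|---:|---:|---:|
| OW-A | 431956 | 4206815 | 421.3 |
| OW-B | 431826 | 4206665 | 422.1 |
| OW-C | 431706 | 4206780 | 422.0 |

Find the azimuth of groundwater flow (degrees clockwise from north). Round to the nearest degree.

035°

Differences from OW-A: to OW-B (Δx, Δy, Δh) = (-130, -150, +0.8); to OW-C = (-250, -35, +0.7).
Determinant of the coordinate differences = (-130)·(-35) − (-250)·(-150) = -32950.
∂h/∂x = [(+0.8)·(-35) − (+0.7)·(-150)] / -32950 = -0.002337
∂h/∂y = [(-130)·(+0.7) − (-250)·(+0.8)] / -32950 = -0.003308
Flow direction (−∇h) has components (+0.002337 E, +0.003308 N).
Azimuth = atan2(E, N) = atan2(+0.002337, +0.003308) = 35.2° ≈ 035°.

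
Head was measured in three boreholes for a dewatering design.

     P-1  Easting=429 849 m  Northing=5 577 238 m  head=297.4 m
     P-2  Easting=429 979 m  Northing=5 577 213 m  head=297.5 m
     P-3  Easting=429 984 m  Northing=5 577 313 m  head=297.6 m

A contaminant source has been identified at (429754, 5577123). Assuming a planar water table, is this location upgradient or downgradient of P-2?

With h = a·x + b·y + c and P-1 as origin, the differences give:
  130·a + (-25)·b = +0.1
  135·a + 75·b = +0.2
Eliminate b (×75 and ×(-25), subtract): 13125·a = 12.50 → a = ∂h/∂x = +0.0009524
Back-substitute: b = ∂h/∂y = +0.0009524.
Head at (429754, 5577123) = 297.4 + (+0.0009524)·(-95) + (+0.0009524)·(-115) = 297.20 m.
That is lower than the 297.5 m at P-2, so the point is downgradient.

downgradient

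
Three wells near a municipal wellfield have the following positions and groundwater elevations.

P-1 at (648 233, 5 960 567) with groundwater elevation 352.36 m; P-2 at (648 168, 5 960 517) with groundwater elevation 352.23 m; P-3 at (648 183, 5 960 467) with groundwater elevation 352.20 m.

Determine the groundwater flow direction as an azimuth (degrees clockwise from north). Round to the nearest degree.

232°

Differences from P-1: to P-2 (Δx, Δy, Δh) = (-65, -50, -0.13); to P-3 = (-50, -100, -0.16).
Determinant of the coordinate differences = (-65)·(-100) − (-50)·(-50) = 4000.
∂h/∂x = [(-0.13)·(-100) − (-0.16)·(-50)] / 4000 = +0.001250
∂h/∂y = [(-65)·(-0.16) − (-50)·(-0.13)] / 4000 = +0.0009750
Flow direction (−∇h) has components (-0.001250 E, -0.0009750 N).
Azimuth = atan2(E, N) = atan2(-0.001250, -0.0009750) = 232.0° ≈ 232°.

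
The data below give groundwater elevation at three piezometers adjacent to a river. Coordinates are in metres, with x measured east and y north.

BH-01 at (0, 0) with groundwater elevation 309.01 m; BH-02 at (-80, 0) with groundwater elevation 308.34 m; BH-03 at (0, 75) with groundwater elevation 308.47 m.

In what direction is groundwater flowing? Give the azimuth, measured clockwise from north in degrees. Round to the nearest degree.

∂h/∂x = (308.34 − 309.01) / (-80 − 0) = +0.008375
∂h/∂y = (308.47 − 309.01) / (75 − 0) = -0.007200
Flow direction (−∇h) has components (-0.008375 E, +0.007200 N).
Azimuth = atan2(E, N) = atan2(-0.008375, +0.007200) = 310.7° ≈ 311°.

311°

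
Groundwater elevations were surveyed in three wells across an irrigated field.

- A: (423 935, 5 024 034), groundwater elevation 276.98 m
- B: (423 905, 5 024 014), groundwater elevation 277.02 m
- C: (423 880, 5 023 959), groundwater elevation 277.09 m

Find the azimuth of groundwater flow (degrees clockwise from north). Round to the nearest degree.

036°

With h = a·x + b·y + c and A as origin, the differences give:
  (-30)·a + (-20)·b = +0.04
  (-55)·a + (-75)·b = +0.11
Eliminate b (×(-75) and ×(-20), subtract): 1150·a = -0.800 → a = ∂h/∂x = -0.0006957
Back-substitute: b = ∂h/∂y = -0.0009565.
Flow direction (−∇h) has components (+0.0006957 E, +0.0009565 N).
Azimuth = atan2(E, N) = atan2(+0.0006957, +0.0009565) = 36.0° ≈ 036°.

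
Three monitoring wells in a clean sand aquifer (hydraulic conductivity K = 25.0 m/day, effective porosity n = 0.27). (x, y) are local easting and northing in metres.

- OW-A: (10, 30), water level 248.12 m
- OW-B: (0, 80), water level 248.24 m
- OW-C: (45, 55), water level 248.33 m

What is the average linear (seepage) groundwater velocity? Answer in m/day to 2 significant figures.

0.45 m/day

With h = a·x + b·y + c and OW-A as origin, the differences give:
  (-10)·a + 50·b = +0.12
  35·a + 25·b = +0.21
Eliminate b (×25 and ×50, subtract): -2000·a = -7.500 → a = ∂h/∂x = +0.003750
Back-substitute: b = ∂h/∂y = +0.003150.
|∇h| = √(0.003750² + 0.003150²) = 0.004897
Seepage velocity v = K·i/n = 25.0 × 0.004897 / 0.27 = 0.4534 m/day.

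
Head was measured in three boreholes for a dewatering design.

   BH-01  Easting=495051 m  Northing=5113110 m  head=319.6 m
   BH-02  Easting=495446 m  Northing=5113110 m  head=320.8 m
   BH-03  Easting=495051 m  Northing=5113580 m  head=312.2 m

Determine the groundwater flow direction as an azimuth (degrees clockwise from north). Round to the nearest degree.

∂h/∂x = (320.8 − 319.6) / (495446 − 495051) = +0.003038
∂h/∂y = (312.2 − 319.6) / (5113580 − 5113110) = -0.01574
Flow direction (−∇h) has components (-0.003038 E, +0.01574 N).
Azimuth = atan2(E, N) = atan2(-0.003038, +0.01574) = 349.1° ≈ 349°.

349°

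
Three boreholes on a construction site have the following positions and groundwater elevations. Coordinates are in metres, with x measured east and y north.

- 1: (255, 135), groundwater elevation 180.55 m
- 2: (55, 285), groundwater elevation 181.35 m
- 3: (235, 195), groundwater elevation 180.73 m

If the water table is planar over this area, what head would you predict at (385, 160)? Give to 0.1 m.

180.3 m

With h = a·x + b·y + c and 1 as origin, the differences give:
  (-200)·a + 150·b = +0.80
  (-20)·a + 60·b = +0.18
Eliminate b (×60 and ×150, subtract): -9000·a = 21.000 → a = ∂h/∂x = -0.002333
Back-substitute: b = ∂h/∂y = +0.002222.
h(385, 160) = 180.55 + (-0.002333)·(130) + (+0.002222)·(25) = 180.55 -0.303 +0.056 = 180.302 m.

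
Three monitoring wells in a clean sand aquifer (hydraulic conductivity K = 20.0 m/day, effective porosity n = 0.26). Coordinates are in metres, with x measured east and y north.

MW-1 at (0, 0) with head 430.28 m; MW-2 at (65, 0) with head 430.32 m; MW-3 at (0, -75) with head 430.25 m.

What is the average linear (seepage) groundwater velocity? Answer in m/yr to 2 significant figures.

21 m/yr

∂h/∂x = (430.32 − 430.28) / (65 − 0) = +0.0006154
∂h/∂y = (430.25 − 430.28) / (-75 − 0) = +0.0004000
|∇h| = √(0.0006154² + 0.0004000²) = 0.000734
Seepage velocity v = K·i/n = 20.0 × 0.000734 / 0.26 = 0.05646 m/day = 20.62 m/yr.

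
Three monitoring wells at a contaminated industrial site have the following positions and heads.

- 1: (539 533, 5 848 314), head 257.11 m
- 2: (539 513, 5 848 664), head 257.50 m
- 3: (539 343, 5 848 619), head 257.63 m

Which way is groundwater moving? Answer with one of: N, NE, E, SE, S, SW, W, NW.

SE

With h = a·x + b·y + c and 1 as origin, the differences give:
  (-20)·a + 350·b = +0.39
  (-190)·a + 305·b = +0.52
Eliminate b (×305 and ×350, subtract): 60400·a = -63.050 → a = ∂h/∂x = -0.001044
Back-substitute: b = ∂h/∂y = +0.001055.
Flow = −∇h = (+0.001044 east, -0.001055 north), which points southeast.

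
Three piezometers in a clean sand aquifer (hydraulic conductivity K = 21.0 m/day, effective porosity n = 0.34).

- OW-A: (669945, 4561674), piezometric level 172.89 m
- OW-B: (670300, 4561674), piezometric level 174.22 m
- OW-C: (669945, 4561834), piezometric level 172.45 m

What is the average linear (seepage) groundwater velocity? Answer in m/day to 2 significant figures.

0.29 m/day

∂h/∂x = (174.22 − 172.89) / (670300 − 669945) = +0.003746
∂h/∂y = (172.45 − 172.89) / (4561834 − 4561674) = -0.002750
|∇h| = √(0.003746² + -0.002750²) = 0.004647
Seepage velocity v = K·i/n = 21.0 × 0.004647 / 0.34 = 0.287 m/day.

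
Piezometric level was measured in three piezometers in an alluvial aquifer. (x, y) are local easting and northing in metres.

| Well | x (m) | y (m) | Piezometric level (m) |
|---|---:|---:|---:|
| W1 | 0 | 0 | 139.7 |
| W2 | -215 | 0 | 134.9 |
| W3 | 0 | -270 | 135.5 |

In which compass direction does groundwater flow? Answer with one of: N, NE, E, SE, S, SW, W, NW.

∂h/∂x = (134.9 − 139.7) / (-215 − 0) = +0.02233
∂h/∂y = (135.5 − 139.7) / (-270 − 0) = +0.01556
Flow = −∇h = (-0.02233 east, -0.01556 north), which points southwest.

SW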